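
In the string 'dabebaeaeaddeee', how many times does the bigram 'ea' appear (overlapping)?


Scanning 'dabebaeaeaddeee' for bigram 'ea':
  Position 0: 'da' -> no
  Position 1: 'ab' -> no
  Position 2: 'be' -> no
  Position 3: 'eb' -> no
  Position 4: 'ba' -> no
  Position 5: 'ae' -> no
  Position 6: 'ea' -> MATCH
  Position 7: 'ae' -> no
  Position 8: 'ea' -> MATCH
  Position 9: 'ad' -> no
  Position 10: 'dd' -> no
  Position 11: 'de' -> no
  Position 12: 'ee' -> no
  Position 13: 'ee' -> no
Total matches: 2

2


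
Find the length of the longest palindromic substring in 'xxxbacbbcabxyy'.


Scanning 'xxxbacbbcabxyy' for palindromic substrings.
Substring at positions 2-11: 'xbacbbcabx'.
Check: reverse('xbacbbcabx') = 'xbacbbcabx' -> palindrome confirmed.
Neighbouring characters ('x' / 'y') break symmetry, so it cannot extend further.
No longer palindromic substring exists; longest length = 10

10


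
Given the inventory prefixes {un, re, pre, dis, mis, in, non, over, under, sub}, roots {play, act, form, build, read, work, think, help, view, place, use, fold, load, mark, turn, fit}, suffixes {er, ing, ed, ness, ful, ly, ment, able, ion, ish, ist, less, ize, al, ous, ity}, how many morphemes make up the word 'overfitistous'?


Segmenting 'overfitistous' against the inventory:
  'over' -> prefix (morpheme 1)
  'fit' -> root (morpheme 2)
  'ist' -> suffix (morpheme 3)
  'ous' -> suffix (morpheme 4)
Total morphemes: 4

4


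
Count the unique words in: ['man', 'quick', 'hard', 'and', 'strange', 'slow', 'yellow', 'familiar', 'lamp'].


Listing all tokens and tracking unique types:
  Token 1: 'man' -> NEW (unique so far: 1)
  Token 2: 'quick' -> NEW (unique so far: 2)
  Token 3: 'hard' -> NEW (unique so far: 3)
  Token 4: 'and' -> NEW (unique so far: 4)
  Token 5: 'strange' -> NEW (unique so far: 5)
  Token 6: 'slow' -> NEW (unique so far: 6)
  Token 7: 'yellow' -> NEW (unique so far: 7)
  Token 8: 'familiar' -> NEW (unique so far: 8)
  Token 9: 'lamp' -> NEW (unique so far: 9)
Unique types: ('and', 'familiar', 'hard', 'lamp', 'man', 'quick', 'slow', 'strange', 'yellow')
Vocabulary size: 9

9


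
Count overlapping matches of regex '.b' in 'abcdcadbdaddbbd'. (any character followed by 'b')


Pattern: .b means any character followed by 'b'.
Scanning 'abcdcadbdaddbbd' position-by-position:
  Pos 0: window 'ab' -> MATCH
  Pos 1: window 'bc' -> no
  Pos 2: window 'cd' -> no
  Pos 3: window 'dc' -> no
  Pos 4: window 'ca' -> no
  Pos 5: window 'ad' -> no
  Pos 6: window 'db' -> MATCH
  Pos 7: window 'bd' -> no
  Pos 8: window 'da' -> no
  Pos 9: window 'ad' -> no
  Pos 10: window 'dd' -> no
  Pos 11: window 'db' -> MATCH
  Pos 12: window 'bb' -> MATCH
  Pos 13: window 'bd' -> no
  Pos 14: window 'd' -> no
Total matches: 4

4


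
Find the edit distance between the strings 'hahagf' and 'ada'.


Building DP table for s1='hahagf' (len 6) and s2='ada' (len 3):
       a  d  a
    0  1  2  3
  h 1  1  2  3
  a 2  1  2  2
  h 3  2  2  3
  a 4  3  3  2
  g 5  4  4  3
  f 6  5  5  4
Edit distance = dp[6][3] = 4

4


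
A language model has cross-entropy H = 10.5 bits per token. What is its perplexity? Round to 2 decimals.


Perplexity formula: PP = 2^H
H = 10.5
PP = 2^10.5
Decompose: 2^10.5 = 2^10 * 2^0.5 = 2^10 * sqrt(2)
2^10 = 1024, sqrt(2) ~ 1.4142136
PP ~ 1024 * 1.4142136 = 1448.1547264
Rounded to 2 decimals: 1448.15

1448.15


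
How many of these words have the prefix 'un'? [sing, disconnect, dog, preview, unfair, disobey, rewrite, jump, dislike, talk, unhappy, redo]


Checking each word for prefix 'un':
  'sing' -> no (count: 0)
  'disconnect' -> no (count: 0)
  'dog' -> no (count: 0)
  'preview' -> no (count: 0)
  'unfair' -> YES, starts with 'un' (count: 1)
  'disobey' -> no (count: 1)
  'rewrite' -> no (count: 1)
  'jump' -> no (count: 1)
  'dislike' -> no (count: 1)
  'talk' -> no (count: 1)
  'unhappy' -> YES, starts with 'un' (count: 2)
  'redo' -> no (count: 2)
Total with prefix 'un': 2

2


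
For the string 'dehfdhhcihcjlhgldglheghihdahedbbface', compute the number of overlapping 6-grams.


String 'dehfdhhcihcjlhgldglheghihdahedbbface' has length L = 36.
Number of overlapping n-grams = L - n + 1
Substituting: 36 - 6 + 1 = 31

31


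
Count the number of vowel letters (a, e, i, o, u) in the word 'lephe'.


Scanning each character of 'lephe':
  Position 1: 'l' -> consonant (running count: 0)
  Position 2: 'e' -> vowel (running count: 1)
  Position 3: 'p' -> consonant (running count: 1)
  Position 4: 'h' -> consonant (running count: 1)
  Position 5: 'e' -> vowel (running count: 2)
Total vowels: 2

2


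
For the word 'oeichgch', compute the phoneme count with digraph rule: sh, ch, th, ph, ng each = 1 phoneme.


Parsing 'oeichgch' greedily, digraphs first:
  'o' -> vowel phoneme (phonemes so far: 1)
  'e' -> vowel phoneme (phonemes so far: 2)
  'i' -> vowel phoneme (phonemes so far: 3)
  'ch' -> digraph (1 consonant phoneme) (phonemes so far: 4)
  'g' -> consonant phoneme (phonemes so far: 5)
  'ch' -> digraph (1 consonant phoneme) (phonemes so far: 6)
Total phonemes: 6

6


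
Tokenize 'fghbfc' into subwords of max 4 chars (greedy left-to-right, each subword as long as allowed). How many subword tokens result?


'fghbfc' has 6 characters.
Chunking with max size 4:
  Chunk 1: 'fghb' (positions 0-3)
  Chunk 2: 'fc' (positions 4-5)
Total chunks: ceil(6 / 4) = 2

2


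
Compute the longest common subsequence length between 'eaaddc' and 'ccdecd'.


DP table for LCS of 'eaaddc' and 'ccdecd':
       c  c  d  e  c  d
    0  0  0  0  0  0  0
  e 0  0  0  0  1  1  1
  a 0  0  0  0  1  1  1
  a 0  0  0  0  1  1  1
  d 0  0  0  1  1  1  2
  d 0  0  0  1  1  1  2
  c 0  1  1  1  1  2  2
LCS: 'ed'
LCS length = 2

2


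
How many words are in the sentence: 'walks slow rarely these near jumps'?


Counting words by splitting on spaces:
  Word 1: 'walks'
  Word 2: 'slow'
  Word 3: 'rarely'
  Word 4: 'these'
  Word 5: 'near'
  Word 6: 'jumps'
Total words: 6

6


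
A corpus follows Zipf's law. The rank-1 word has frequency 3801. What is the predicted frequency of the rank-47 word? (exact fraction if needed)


Zipf's law: freq(rank) = f1 / rank
f1 = 3801, rank = 47
freq = 3801 / 47
GCD(3801, 47) = 1
Simplified: 3801/47

3801/47


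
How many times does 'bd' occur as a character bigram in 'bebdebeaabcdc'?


Scanning 'bebdebeaabcdc' for bigram 'bd':
  Position 0: 'be' -> no
  Position 1: 'eb' -> no
  Position 2: 'bd' -> MATCH
  Position 3: 'de' -> no
  Position 4: 'eb' -> no
  Position 5: 'be' -> no
  Position 6: 'ea' -> no
  Position 7: 'aa' -> no
  Position 8: 'ab' -> no
  Position 9: 'bc' -> no
  Position 10: 'cd' -> no
  Position 11: 'dc' -> no
Total matches: 1

1


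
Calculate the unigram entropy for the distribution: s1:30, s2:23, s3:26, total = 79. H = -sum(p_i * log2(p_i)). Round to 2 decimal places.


Computing entropy H = -sum(p_i * log2(p_i)):
  s1: p = 30/79 = 0.3797, -p*log2(p) = 0.5305
  s2: p = 23/79 = 0.2911, -p*log2(p) = 0.5183
  s3: p = 26/79 = 0.3291, -p*log2(p) = 0.5277
H = sum of terms = 1.5765
Rounded to 2 decimals: 1.58

1.58


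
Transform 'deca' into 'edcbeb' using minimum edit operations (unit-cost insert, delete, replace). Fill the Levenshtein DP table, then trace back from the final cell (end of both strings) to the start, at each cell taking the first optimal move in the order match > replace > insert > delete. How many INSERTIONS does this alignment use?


Edit distance = 5. Backtracking from cell (4, 6) with preference match > replace > insert > delete,
then listing the resulting alignment 'deca' -> 'edcbeb' left to right:
  Step 1: insert 'e' [insertion #1]
  Step 2: keep 'd'
  Step 3: insert 'c' [insertion #2]
  Step 4: replace e->b
  Step 5: replace c->e
  Step 6: replace a->b
Total insertions: 2

2


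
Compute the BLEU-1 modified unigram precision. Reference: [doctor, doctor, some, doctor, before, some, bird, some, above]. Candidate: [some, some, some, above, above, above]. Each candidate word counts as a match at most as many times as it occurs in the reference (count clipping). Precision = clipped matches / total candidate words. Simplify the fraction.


Reference word counts: {'above': 1, 'before': 1, 'bird': 1, 'doctor': 3, 'some': 3}
Checking each candidate word (with clipping):
  'some' -> in reference (ref count 3, used 1/3) -> match (matches: 1)
  'some' -> in reference (ref count 3, used 2/3) -> match (matches: 2)
  'some' -> in reference (ref count 3, used 3/3) -> match (matches: 3)
  'above' -> in reference (ref count 1, used 1/1) -> match (matches: 4)
  'above' -> ref count 1 already used up (1/1) -> clipped, no match (matches: 4)
  'above' -> ref count 1 already used up (1/1) -> clipped, no match (matches: 4)
Clipped matches: 4, Candidate length: 6
Precision = 4/6 = 2/3

2/3


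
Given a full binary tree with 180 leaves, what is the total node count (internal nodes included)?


Leaf nodes (terminals): 180
Internal nodes = n - 1 = 180 - 1 = 179
Total = leaves + internal = 180 + 179 = 359

359


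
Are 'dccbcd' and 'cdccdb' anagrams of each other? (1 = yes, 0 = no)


Sort characters of 'dccbcd': 'bcccdd'
Sort characters of 'cdccdb': 'bcccdd'
Sorted forms match -> they ARE anagrams
Result: 1

1


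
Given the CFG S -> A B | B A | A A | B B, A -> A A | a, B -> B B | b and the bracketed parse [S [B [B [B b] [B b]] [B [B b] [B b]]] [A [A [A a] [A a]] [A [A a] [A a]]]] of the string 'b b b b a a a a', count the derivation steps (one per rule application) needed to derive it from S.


Every bracketed nonterminal node [X ...] in the tree is produced by exactly one rule application.
Reading the tree off as a leftmost derivation:
  Step 1: S  =>  B A   (applied S -> B A)
  Step 2: B A  =>  B B A   (applied B -> B B)
  Step 3: B B A  =>  B B B A   (applied B -> B B)
  Step 4: B B B A  =>  b B B A   (applied B -> b)
  Step 5: b B B A  =>  b b B A   (applied B -> b)
  Step 6: b b B A  =>  b b B B A   (applied B -> B B)
  Step 7: b b B B A  =>  b b b B A   (applied B -> b)
  Step 8: b b b B A  =>  b b b b A   (applied B -> b)
  Step 9: b b b b A  =>  b b b b A A   (applied A -> A A)
  Step 10: b b b b A A  =>  b b b b A A A   (applied A -> A A)
  Step 11: b b b b A A A  =>  b b b b a A A   (applied A -> a)
  Step 12: b b b b a A A  =>  b b b b a a A   (applied A -> a)
  Step 13: b b b b a a A  =>  b b b b a a A A   (applied A -> A A)
  Step 14: b b b b a a A A  =>  b b b b a a a A   (applied A -> a)
  Step 15: b b b b a a a A  =>  b b b b a a a a   (applied A -> a)
Final yield: b b b b a a a a
Total rewrite steps: 15

15


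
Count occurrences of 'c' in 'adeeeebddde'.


Scanning 'adeeeebddde' for 'c':
  No matches found.
Total occurrences of 'c': 0

0


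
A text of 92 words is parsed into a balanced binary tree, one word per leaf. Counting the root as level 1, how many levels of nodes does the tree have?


In a balanced binary tree with n leaves the deepest leaf is ceil(log2(n)) edges below the root,
so counting node levels inclusive of root and leaves gives ceil(log2(n)) + 1 levels.
log2(92) = 6.5236
ceil(6.5236) = 7
levels = 7 + 1 = 8

8


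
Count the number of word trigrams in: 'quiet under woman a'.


Word trigrams from [4] words:
  Trigram 1: (quiet under woman)
  Trigram 2: (under woman a)
Total word trigrams: 4 - 2 = 2

2


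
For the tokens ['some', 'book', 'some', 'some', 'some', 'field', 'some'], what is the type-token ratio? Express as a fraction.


Tokens: 7
Unique types: ('book', 'field', 'some') = 3
TTR = 3/7
Already in lowest terms.

3/7


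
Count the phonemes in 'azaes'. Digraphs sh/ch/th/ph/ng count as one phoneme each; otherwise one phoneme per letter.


Parsing 'azaes' greedily, digraphs first:
  'a' -> vowel phoneme (phonemes so far: 1)
  'z' -> consonant phoneme (phonemes so far: 2)
  'a' -> vowel phoneme (phonemes so far: 3)
  'e' -> vowel phoneme (phonemes so far: 4)
  's' -> consonant phoneme (phonemes so far: 5)
Total phonemes: 5

5


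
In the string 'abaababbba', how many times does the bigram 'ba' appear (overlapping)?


Scanning 'abaababbba' for bigram 'ba':
  Position 0: 'ab' -> no
  Position 1: 'ba' -> MATCH
  Position 2: 'aa' -> no
  Position 3: 'ab' -> no
  Position 4: 'ba' -> MATCH
  Position 5: 'ab' -> no
  Position 6: 'bb' -> no
  Position 7: 'bb' -> no
  Position 8: 'ba' -> MATCH
Total matches: 3

3


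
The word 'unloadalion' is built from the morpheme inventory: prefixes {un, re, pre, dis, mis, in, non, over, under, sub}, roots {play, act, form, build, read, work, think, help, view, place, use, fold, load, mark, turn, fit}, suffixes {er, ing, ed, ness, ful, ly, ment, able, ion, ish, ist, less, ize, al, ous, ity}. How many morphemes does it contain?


Segmenting 'unloadalion' against the inventory:
  'un' -> prefix (morpheme 1)
  'load' -> root (morpheme 2)
  'al' -> suffix (morpheme 3)
  'ion' -> suffix (morpheme 4)
Total morphemes: 4

4


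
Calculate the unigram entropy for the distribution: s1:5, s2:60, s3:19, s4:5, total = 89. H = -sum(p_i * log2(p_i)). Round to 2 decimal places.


Computing entropy H = -sum(p_i * log2(p_i)):
  s1: p = 5/89 = 0.0562, -p*log2(p) = 0.2334
  s2: p = 60/89 = 0.6742, -p*log2(p) = 0.3835
  s3: p = 19/89 = 0.2135, -p*log2(p) = 0.4756
  s4: p = 5/89 = 0.0562, -p*log2(p) = 0.2334
H = sum of terms = 1.3259
Rounded to 2 decimals: 1.33

1.33


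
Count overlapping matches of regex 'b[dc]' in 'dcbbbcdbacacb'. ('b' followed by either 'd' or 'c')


Pattern: b[dc] means 'b' followed by either 'd' or 'c'.
Scanning 'dcbbbcdbacacb' position-by-position:
  Pos 0: window 'dc' -> no
  Pos 1: window 'cb' -> no
  Pos 2: window 'bb' -> no
  Pos 3: window 'bb' -> no
  Pos 4: window 'bc' -> MATCH
  Pos 5: window 'cd' -> no
  Pos 6: window 'db' -> no
  Pos 7: window 'ba' -> no
  Pos 8: window 'ac' -> no
  Pos 9: window 'ca' -> no
  Pos 10: window 'ac' -> no
  Pos 11: window 'cb' -> no
  Pos 12: window 'b' -> no
Total matches: 1

1


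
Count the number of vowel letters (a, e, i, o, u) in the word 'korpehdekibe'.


Scanning each character of 'korpehdekibe':
  Position 1: 'k' -> consonant (running count: 0)
  Position 2: 'o' -> vowel (running count: 1)
  Position 3: 'r' -> consonant (running count: 1)
  Position 4: 'p' -> consonant (running count: 1)
  Position 5: 'e' -> vowel (running count: 2)
  Position 6: 'h' -> consonant (running count: 2)
  Position 7: 'd' -> consonant (running count: 2)
  Position 8: 'e' -> vowel (running count: 3)
  Position 9: 'k' -> consonant (running count: 3)
  Position 10: 'i' -> vowel (running count: 4)
  Position 11: 'b' -> consonant (running count: 4)
  Position 12: 'e' -> vowel (running count: 5)
Total vowels: 5

5


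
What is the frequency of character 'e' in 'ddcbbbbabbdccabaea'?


Scanning 'ddcbbbbabbdccabaea' for 'e':
  Position 16: 'e' -> MATCH (count: 1)
Total occurrences of 'e': 1

1


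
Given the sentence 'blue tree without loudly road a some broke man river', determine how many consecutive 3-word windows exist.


Word trigrams from [10] words:
  Trigram 1: (blue tree without)
  Trigram 2: (tree without loudly)
  Trigram 3: (without loudly road)
  Trigram 4: (loudly road a)
  Trigram 5: (road a some)
  Trigram 6: (a some broke)
  Trigram 7: (some broke man)
  Trigram 8: (broke man river)
Total word trigrams: 10 - 2 = 8

8


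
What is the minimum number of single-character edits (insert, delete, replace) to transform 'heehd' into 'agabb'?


Building DP table for s1='heehd' (len 5) and s2='agabb' (len 5):
       a  g  a  b  b
    0  1  2  3  4  5
  h 1  1  2  3  4  5
  e 2  2  2  3  4  5
  e 3  3  3  3  4  5
  h 4  4  4  4  4  5
  d 5  5  5  5  5  5
Edit distance = dp[5][5] = 5

5


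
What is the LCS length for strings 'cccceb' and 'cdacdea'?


DP table for LCS of 'cccceb' and 'cdacdea':
       c  d  a  c  d  e  a
    0  0  0  0  0  0  0  0
  c 0  1  1  1  1  1  1  1
  c 0  1  1  1  2  2  2  2
  c 0  1  1  1  2  2  2  2
  c 0  1  1  1  2  2  2  2
  e 0  1  1  1  2  2  3  3
  b 0  1  1  1  2  2  3  3
LCS: 'cce'
LCS length = 3

3


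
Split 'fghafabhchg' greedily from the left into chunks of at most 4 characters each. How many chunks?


'fghafabhchg' has 11 characters.
Chunking with max size 4:
  Chunk 1: 'fgha' (positions 0-3)
  Chunk 2: 'fabh' (positions 4-7)
  Chunk 3: 'chg' (positions 8-10)
Total chunks: ceil(11 / 4) = 3

3


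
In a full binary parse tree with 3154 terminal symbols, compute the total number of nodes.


Leaf nodes (terminals): 3154
Internal nodes = n - 1 = 3154 - 1 = 3153
Total = leaves + internal = 3154 + 3153 = 6307

6307


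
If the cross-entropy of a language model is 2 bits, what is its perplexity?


Perplexity formula: PP = 2^H
H = 2
PP = 2^2
Steps: 2^1 = 2, 2^2 = 4
PP = 4

4


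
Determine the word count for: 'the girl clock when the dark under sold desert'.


Counting words by splitting on spaces:
  Word 1: 'the'
  Word 2: 'girl'
  Word 3: 'clock'
  Word 4: 'when'
  Word 5: 'the'
  Word 6: 'dark'
  Word 7: 'under'
  Word 8: 'sold'
  Word 9: 'desert'
Total words: 9

9


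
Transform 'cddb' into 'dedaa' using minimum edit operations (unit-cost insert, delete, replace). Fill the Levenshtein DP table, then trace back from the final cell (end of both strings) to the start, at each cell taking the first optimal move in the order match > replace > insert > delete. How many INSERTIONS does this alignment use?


Edit distance = 4. Backtracking from cell (4, 5) with preference match > replace > insert > delete,
then listing the resulting alignment 'cddb' -> 'dedaa' left to right:
  Step 1: insert 'd' [insertion #1]
  Step 2: replace c->e
  Step 3: keep 'd'
  Step 4: replace d->a
  Step 5: replace b->a
Total insertions: 1

1


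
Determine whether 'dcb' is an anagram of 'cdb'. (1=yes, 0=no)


Sort characters of 'dcb': 'bcd'
Sort characters of 'cdb': 'bcd'
Sorted forms match -> they ARE anagrams
Result: 1

1


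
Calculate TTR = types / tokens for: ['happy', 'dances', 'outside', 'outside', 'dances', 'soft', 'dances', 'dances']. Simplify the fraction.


Tokens: 8
Unique types: ('dances', 'happy', 'outside', 'soft') = 4
TTR = 4/8
Simplify: divide both by 4 -> 1/2
TTR = 1/2

1/2


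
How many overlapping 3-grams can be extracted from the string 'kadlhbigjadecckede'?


String 'kadlhbigjadecckede' has length L = 18.
Number of overlapping n-grams = L - n + 1
Substituting: 18 - 3 + 1 = 16

16


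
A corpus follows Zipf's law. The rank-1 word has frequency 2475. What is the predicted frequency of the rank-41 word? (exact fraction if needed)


Zipf's law: freq(rank) = f1 / rank
f1 = 2475, rank = 41
freq = 2475 / 41
GCD(2475, 41) = 1
Simplified: 2475/41

2475/41


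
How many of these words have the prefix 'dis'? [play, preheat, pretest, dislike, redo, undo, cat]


Checking each word for prefix 'dis':
  'play' -> no (count: 0)
  'preheat' -> no (count: 0)
  'pretest' -> no (count: 0)
  'dislike' -> YES, starts with 'dis' (count: 1)
  'redo' -> no (count: 1)
  'undo' -> no (count: 1)
  'cat' -> no (count: 1)
Total with prefix 'dis': 1

1


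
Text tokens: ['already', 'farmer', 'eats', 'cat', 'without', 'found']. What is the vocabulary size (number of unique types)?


Listing all tokens and tracking unique types:
  Token 1: 'already' -> NEW (unique so far: 1)
  Token 2: 'farmer' -> NEW (unique so far: 2)
  Token 3: 'eats' -> NEW (unique so far: 3)
  Token 4: 'cat' -> NEW (unique so far: 4)
  Token 5: 'without' -> NEW (unique so far: 5)
  Token 6: 'found' -> NEW (unique so far: 6)
Unique types: ('already', 'cat', 'eats', 'farmer', 'found', 'without')
Vocabulary size: 6

6


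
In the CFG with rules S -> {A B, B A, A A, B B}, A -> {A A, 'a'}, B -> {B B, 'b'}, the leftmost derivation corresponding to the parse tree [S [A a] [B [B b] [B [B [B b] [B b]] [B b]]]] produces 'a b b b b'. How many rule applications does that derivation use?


Every bracketed nonterminal node [X ...] in the tree is produced by exactly one rule application.
Reading the tree off as a leftmost derivation:
  Step 1: S  =>  A B   (applied S -> A B)
  Step 2: A B  =>  a B   (applied A -> a)
  Step 3: a B  =>  a B B   (applied B -> B B)
  Step 4: a B B  =>  a b B   (applied B -> b)
  Step 5: a b B  =>  a b B B   (applied B -> B B)
  Step 6: a b B B  =>  a b B B B   (applied B -> B B)
  Step 7: a b B B B  =>  a b b B B   (applied B -> b)
  Step 8: a b b B B  =>  a b b b B   (applied B -> b)
  Step 9: a b b b B  =>  a b b b b   (applied B -> b)
Final yield: a b b b b
Total rewrite steps: 9

9


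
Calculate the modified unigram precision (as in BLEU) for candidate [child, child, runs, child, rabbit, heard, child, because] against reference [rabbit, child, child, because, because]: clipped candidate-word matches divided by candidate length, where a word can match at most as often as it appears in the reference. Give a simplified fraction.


Reference word counts: {'because': 2, 'child': 2, 'rabbit': 1}
Checking each candidate word (with clipping):
  'child' -> in reference (ref count 2, used 1/2) -> match (matches: 1)
  'child' -> in reference (ref count 2, used 2/2) -> match (matches: 2)
  'runs' -> not in reference -> no match (matches: 2)
  'child' -> ref count 2 already used up (2/2) -> clipped, no match (matches: 2)
  'rabbit' -> in reference (ref count 1, used 1/1) -> match (matches: 3)
  'heard' -> not in reference -> no match (matches: 3)
  'child' -> ref count 2 already used up (2/2) -> clipped, no match (matches: 3)
  'because' -> in reference (ref count 2, used 1/2) -> match (matches: 4)
Clipped matches: 4, Candidate length: 8
Precision = 4/8 = 1/2

1/2


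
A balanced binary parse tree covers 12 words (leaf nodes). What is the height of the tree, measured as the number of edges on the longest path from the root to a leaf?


In a balanced binary tree with n leaves the deepest leaf is ceil(log2(n)) edges below the root.
log2(12) = 3.5850
ceil(3.5850) = 4
height (edges) = 4

4


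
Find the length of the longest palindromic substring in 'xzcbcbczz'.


Scanning 'xzcbcbczz' for palindromic substrings.
Substring at positions 1-7: 'zcbcbcz'.
Check: reverse('zcbcbcz') = 'zcbcbcz' -> palindrome confirmed.
Neighbouring characters ('x' / 'z') break symmetry, so it cannot extend further.
No longer palindromic substring exists; longest length = 7

7


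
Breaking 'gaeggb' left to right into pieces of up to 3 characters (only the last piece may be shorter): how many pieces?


'gaeggb' has 6 characters.
Chunking with max size 3:
  Chunk 1: 'gae' (positions 0-2)
  Chunk 2: 'ggb' (positions 3-5)
Total chunks: ceil(6 / 3) = 2

2


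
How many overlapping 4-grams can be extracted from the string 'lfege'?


String 'lfege' has length L = 5.
Number of overlapping n-grams = L - n + 1
Substituting: 5 - 4 + 1 = 2

2


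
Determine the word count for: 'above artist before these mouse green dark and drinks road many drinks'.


Counting words by splitting on spaces:
  Word 1: 'above'
  Word 2: 'artist'
  Word 3: 'before'
  Word 4: 'these'
  Word 5: 'mouse'
  Word 6: 'green'
  Word 7: 'dark'
  Word 8: 'and'
  Word 9: 'drinks'
  Word 10: 'road'
  Word 11: 'many'
  Word 12: 'drinks'
Total words: 12

12


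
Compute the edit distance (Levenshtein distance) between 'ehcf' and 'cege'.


Building DP table for s1='ehcf' (len 4) and s2='cege' (len 4):
       c  e  g  e
    0  1  2  3  4
  e 1  1  1  2  3
  h 2  2  2  2  3
  c 3  2  3  3  3
  f 4  3  3  4  4
Edit distance = dp[4][4] = 4

4


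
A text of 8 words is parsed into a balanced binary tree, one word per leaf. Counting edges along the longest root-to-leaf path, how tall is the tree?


In a balanced binary tree with n leaves the deepest leaf is ceil(log2(n)) edges below the root.
log2(8) = 3.0000
ceil(3.0000) = 3
height (edges) = 3

3


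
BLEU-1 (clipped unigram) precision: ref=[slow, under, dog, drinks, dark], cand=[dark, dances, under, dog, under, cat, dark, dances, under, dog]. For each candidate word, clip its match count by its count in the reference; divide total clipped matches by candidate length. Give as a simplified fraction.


Reference word counts: {'dark': 1, 'dog': 1, 'drinks': 1, 'slow': 1, 'under': 1}
Checking each candidate word (with clipping):
  'dark' -> in reference (ref count 1, used 1/1) -> match (matches: 1)
  'dances' -> not in reference -> no match (matches: 1)
  'under' -> in reference (ref count 1, used 1/1) -> match (matches: 2)
  'dog' -> in reference (ref count 1, used 1/1) -> match (matches: 3)
  'under' -> ref count 1 already used up (1/1) -> clipped, no match (matches: 3)
  'cat' -> not in reference -> no match (matches: 3)
  'dark' -> ref count 1 already used up (1/1) -> clipped, no match (matches: 3)
  'dances' -> not in reference -> no match (matches: 3)
  'under' -> ref count 1 already used up (1/1) -> clipped, no match (matches: 3)
  'dog' -> ref count 1 already used up (1/1) -> clipped, no match (matches: 3)
Clipped matches: 3, Candidate length: 10
Precision = 3/10

3/10


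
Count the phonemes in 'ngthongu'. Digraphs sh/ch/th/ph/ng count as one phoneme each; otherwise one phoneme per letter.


Parsing 'ngthongu' greedily, digraphs first:
  'ng' -> digraph (1 consonant phoneme) (phonemes so far: 1)
  'th' -> digraph (1 consonant phoneme) (phonemes so far: 2)
  'o' -> vowel phoneme (phonemes so far: 3)
  'ng' -> digraph (1 consonant phoneme) (phonemes so far: 4)
  'u' -> vowel phoneme (phonemes so far: 5)
Total phonemes: 5

5


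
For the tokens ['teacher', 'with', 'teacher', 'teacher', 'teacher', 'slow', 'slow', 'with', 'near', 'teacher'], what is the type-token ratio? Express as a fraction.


Tokens: 10
Unique types: ('near', 'slow', 'teacher', 'with') = 4
TTR = 4/10
Simplify: divide both by 2 -> 2/5
TTR = 2/5

2/5


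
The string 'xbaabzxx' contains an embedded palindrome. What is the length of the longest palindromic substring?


Scanning 'xbaabzxx' for palindromic substrings.
Substring at positions 1-4: 'baab'.
Check: reverse('baab') = 'baab' -> palindrome confirmed.
Neighbouring characters ('x' / 'z') break symmetry, so it cannot extend further.
No longer palindromic substring exists; longest length = 4

4


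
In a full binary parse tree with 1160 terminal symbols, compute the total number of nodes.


Leaf nodes (terminals): 1160
Internal nodes = n - 1 = 1160 - 1 = 1159
Total = leaves + internal = 1160 + 1159 = 2319

2319


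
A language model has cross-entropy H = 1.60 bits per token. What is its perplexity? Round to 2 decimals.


Perplexity formula: PP = 2^H
H = 1.60
PP = 2^1.60
Decompose: 2^1.60 = 2^1 * 2^0.60
2^1 = 2, 2^0.60 ~ 1.5157166
PP ~ 2 * 1.5157166 = 3.0314332
Rounded to 2 decimals: 3.03

3.03


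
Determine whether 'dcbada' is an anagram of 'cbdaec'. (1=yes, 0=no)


Sort characters of 'dcbada': 'aabcdd'
Sort characters of 'cbdaec': 'abccde'
Sorted forms differ -> they are NOT anagrams
Result: 0

0


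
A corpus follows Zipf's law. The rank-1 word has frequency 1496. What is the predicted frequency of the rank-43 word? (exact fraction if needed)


Zipf's law: freq(rank) = f1 / rank
f1 = 1496, rank = 43
freq = 1496 / 43
GCD(1496, 43) = 1
Simplified: 1496/43

1496/43


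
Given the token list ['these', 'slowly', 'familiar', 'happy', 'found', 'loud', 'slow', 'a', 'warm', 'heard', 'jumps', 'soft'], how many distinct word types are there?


Listing all tokens and tracking unique types:
  Token 1: 'these' -> NEW (unique so far: 1)
  Token 2: 'slowly' -> NEW (unique so far: 2)
  Token 3: 'familiar' -> NEW (unique so far: 3)
  Token 4: 'happy' -> NEW (unique so far: 4)
  Token 5: 'found' -> NEW (unique so far: 5)
  Token 6: 'loud' -> NEW (unique so far: 6)
  Token 7: 'slow' -> NEW (unique so far: 7)
  Token 8: 'a' -> NEW (unique so far: 8)
  Token 9: 'warm' -> NEW (unique so far: 9)
  Token 10: 'heard' -> NEW (unique so far: 10)
  Token 11: 'jumps' -> NEW (unique so far: 11)
  Token 12: 'soft' -> NEW (unique so far: 12)
Unique types: ('a', 'familiar', 'found', 'happy', 'heard', 'jumps', 'loud', 'slow', 'slowly', 'soft', 'these', 'warm')
Vocabulary size: 12

12


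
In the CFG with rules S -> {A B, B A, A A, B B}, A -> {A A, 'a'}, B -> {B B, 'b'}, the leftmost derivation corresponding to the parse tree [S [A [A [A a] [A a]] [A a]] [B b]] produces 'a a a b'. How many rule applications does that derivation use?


Every bracketed nonterminal node [X ...] in the tree is produced by exactly one rule application.
Reading the tree off as a leftmost derivation:
  Step 1: S  =>  A B   (applied S -> A B)
  Step 2: A B  =>  A A B   (applied A -> A A)
  Step 3: A A B  =>  A A A B   (applied A -> A A)
  Step 4: A A A B  =>  a A A B   (applied A -> a)
  Step 5: a A A B  =>  a a A B   (applied A -> a)
  Step 6: a a A B  =>  a a a B   (applied A -> a)
  Step 7: a a a B  =>  a a a b   (applied B -> b)
Final yield: a a a b
Total rewrite steps: 7

7


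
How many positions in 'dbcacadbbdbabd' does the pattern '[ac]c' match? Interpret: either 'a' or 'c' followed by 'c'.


Pattern: [ac]c means either 'a' or 'c' followed by 'c'.
Scanning 'dbcacadbbdbabd' position-by-position:
  Pos 0: window 'db' -> no
  Pos 1: window 'bc' -> no
  Pos 2: window 'ca' -> no
  Pos 3: window 'ac' -> MATCH
  Pos 4: window 'ca' -> no
  Pos 5: window 'ad' -> no
  Pos 6: window 'db' -> no
  Pos 7: window 'bb' -> no
  Pos 8: window 'bd' -> no
  Pos 9: window 'db' -> no
  Pos 10: window 'ba' -> no
  Pos 11: window 'ab' -> no
  Pos 12: window 'bd' -> no
  Pos 13: window 'd' -> no
Total matches: 1

1


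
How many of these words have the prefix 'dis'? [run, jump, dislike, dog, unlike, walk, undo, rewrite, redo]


Checking each word for prefix 'dis':
  'run' -> no (count: 0)
  'jump' -> no (count: 0)
  'dislike' -> YES, starts with 'dis' (count: 1)
  'dog' -> no (count: 1)
  'unlike' -> no (count: 1)
  'walk' -> no (count: 1)
  'undo' -> no (count: 1)
  'rewrite' -> no (count: 1)
  'redo' -> no (count: 1)
Total with prefix 'dis': 1

1


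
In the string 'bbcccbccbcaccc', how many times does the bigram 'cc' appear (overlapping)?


Scanning 'bbcccbccbcaccc' for bigram 'cc':
  Position 0: 'bb' -> no
  Position 1: 'bc' -> no
  Position 2: 'cc' -> MATCH
  Position 3: 'cc' -> MATCH
  Position 4: 'cb' -> no
  Position 5: 'bc' -> no
  Position 6: 'cc' -> MATCH
  Position 7: 'cb' -> no
  Position 8: 'bc' -> no
  Position 9: 'ca' -> no
  Position 10: 'ac' -> no
  Position 11: 'cc' -> MATCH
  Position 12: 'cc' -> MATCH
Total matches: 5

5


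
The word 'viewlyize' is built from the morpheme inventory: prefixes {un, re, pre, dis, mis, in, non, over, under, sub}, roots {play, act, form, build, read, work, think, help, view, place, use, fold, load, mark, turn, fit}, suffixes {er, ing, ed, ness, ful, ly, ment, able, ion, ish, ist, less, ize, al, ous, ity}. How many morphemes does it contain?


Segmenting 'viewlyize' against the inventory:
  'view' -> root (morpheme 1)
  'ly' -> suffix (morpheme 2)
  'ize' -> suffix (morpheme 3)
Total morphemes: 3

3


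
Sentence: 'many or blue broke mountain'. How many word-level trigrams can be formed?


Word trigrams from [5] words:
  Trigram 1: (many or blue)
  Trigram 2: (or blue broke)
  Trigram 3: (blue broke mountain)
Total word trigrams: 5 - 2 = 3

3


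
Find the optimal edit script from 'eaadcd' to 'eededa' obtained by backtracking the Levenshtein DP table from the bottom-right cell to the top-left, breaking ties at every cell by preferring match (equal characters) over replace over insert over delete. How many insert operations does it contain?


Edit distance = 4. Backtracking from cell (6, 6) with preference match > replace > insert > delete,
then listing the resulting alignment 'eaadcd' -> 'eededa' left to right:
  Step 1: keep 'e'
  Step 2: delete 'a'
  Step 3: replace a->e
  Step 4: keep 'd'
  Step 5: replace c->e
  Step 6: keep 'd'
  Step 7: insert 'a' [insertion #1]
Total insertions: 1

1


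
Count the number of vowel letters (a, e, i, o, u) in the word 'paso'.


Scanning each character of 'paso':
  Position 1: 'p' -> consonant (running count: 0)
  Position 2: 'a' -> vowel (running count: 1)
  Position 3: 's' -> consonant (running count: 1)
  Position 4: 'o' -> vowel (running count: 2)
Total vowels: 2

2


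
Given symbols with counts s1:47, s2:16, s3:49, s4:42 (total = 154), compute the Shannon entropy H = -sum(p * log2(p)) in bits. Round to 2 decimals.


Computing entropy H = -sum(p_i * log2(p_i)):
  s1: p = 47/154 = 0.3052, -p*log2(p) = 0.5226
  s2: p = 16/154 = 0.1039, -p*log2(p) = 0.3394
  s3: p = 49/154 = 0.3182, -p*log2(p) = 0.5257
  s4: p = 42/154 = 0.2727, -p*log2(p) = 0.5112
H = sum of terms = 1.8989
Rounded to 2 decimals: 1.90

1.90


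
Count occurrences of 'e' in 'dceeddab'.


Scanning 'dceeddab' for 'e':
  Position 2: 'e' -> MATCH (count: 1)
  Position 3: 'e' -> MATCH (count: 2)
Total occurrences of 'e': 2

2


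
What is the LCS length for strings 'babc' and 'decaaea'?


DP table for LCS of 'babc' and 'decaaea':
       d  e  c  a  a  e  a
    0  0  0  0  0  0  0  0
  b 0  0  0  0  0  0  0  0
  a 0  0  0  0  1  1  1  1
  b 0  0  0  0  1  1  1  1
  c 0  0  0  1  1  1  1  1
LCS: 'a'
LCS length = 1

1


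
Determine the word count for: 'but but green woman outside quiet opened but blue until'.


Counting words by splitting on spaces:
  Word 1: 'but'
  Word 2: 'but'
  Word 3: 'green'
  Word 4: 'woman'
  Word 5: 'outside'
  Word 6: 'quiet'
  Word 7: 'opened'
  Word 8: 'but'
  Word 9: 'blue'
  Word 10: 'until'
Total words: 10

10


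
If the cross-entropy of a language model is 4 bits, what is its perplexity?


Perplexity formula: PP = 2^H
H = 4
PP = 2^4
Steps: 2^1 = 2, 2^2 = 4, 2^3 = 8, 2^4 = 16
PP = 16

16


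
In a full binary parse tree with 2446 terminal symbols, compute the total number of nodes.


Leaf nodes (terminals): 2446
Internal nodes = n - 1 = 2446 - 1 = 2445
Total = leaves + internal = 2446 + 2445 = 4891

4891


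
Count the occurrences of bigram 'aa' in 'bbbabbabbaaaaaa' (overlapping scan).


Scanning 'bbbabbabbaaaaaa' for bigram 'aa':
  Position 0: 'bb' -> no
  Position 1: 'bb' -> no
  Position 2: 'ba' -> no
  Position 3: 'ab' -> no
  Position 4: 'bb' -> no
  Position 5: 'ba' -> no
  Position 6: 'ab' -> no
  Position 7: 'bb' -> no
  Position 8: 'ba' -> no
  Position 9: 'aa' -> MATCH
  Position 10: 'aa' -> MATCH
  Position 11: 'aa' -> MATCH
  Position 12: 'aa' -> MATCH
  Position 13: 'aa' -> MATCH
Total matches: 5

5


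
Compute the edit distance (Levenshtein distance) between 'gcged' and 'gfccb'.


Building DP table for s1='gcged' (len 5) and s2='gfccb' (len 5):
       g  f  c  c  b
    0  1  2  3  4  5
  g 1  0  1  2  3  4
  c 2  1  1  1  2  3
  g 3  2  2  2  2  3
  e 4  3  3  3  3  3
  d 5  4  4  4  4  4
Edit distance = dp[5][5] = 4

4


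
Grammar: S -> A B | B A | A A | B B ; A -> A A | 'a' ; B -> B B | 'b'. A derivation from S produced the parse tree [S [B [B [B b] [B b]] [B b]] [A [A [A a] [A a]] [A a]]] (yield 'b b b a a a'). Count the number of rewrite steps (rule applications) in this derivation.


Every bracketed nonterminal node [X ...] in the tree is produced by exactly one rule application.
Reading the tree off as a leftmost derivation:
  Step 1: S  =>  B A   (applied S -> B A)
  Step 2: B A  =>  B B A   (applied B -> B B)
  Step 3: B B A  =>  B B B A   (applied B -> B B)
  Step 4: B B B A  =>  b B B A   (applied B -> b)
  Step 5: b B B A  =>  b b B A   (applied B -> b)
  Step 6: b b B A  =>  b b b A   (applied B -> b)
  Step 7: b b b A  =>  b b b A A   (applied A -> A A)
  Step 8: b b b A A  =>  b b b A A A   (applied A -> A A)
  Step 9: b b b A A A  =>  b b b a A A   (applied A -> a)
  Step 10: b b b a A A  =>  b b b a a A   (applied A -> a)
  Step 11: b b b a a A  =>  b b b a a a   (applied A -> a)
Final yield: b b b a a a
Total rewrite steps: 11

11


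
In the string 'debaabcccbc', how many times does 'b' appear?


Scanning 'debaabcccbc' for 'b':
  Position 2: 'b' -> MATCH (count: 1)
  Position 5: 'b' -> MATCH (count: 2)
  Position 9: 'b' -> MATCH (count: 3)
Total occurrences of 'b': 3

3


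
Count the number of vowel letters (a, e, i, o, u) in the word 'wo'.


Scanning each character of 'wo':
  Position 1: 'w' -> consonant (running count: 0)
  Position 2: 'o' -> vowel (running count: 1)
Total vowels: 1

1


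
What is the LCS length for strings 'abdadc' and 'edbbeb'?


DP table for LCS of 'abdadc' and 'edbbeb':
       e  d  b  b  e  b
    0  0  0  0  0  0  0
  a 0  0  0  0  0  0  0
  b 0  0  0  1  1  1  1
  d 0  0  1  1  1  1  1
  a 0  0  1  1  1  1  1
  d 0  0  1  1  1  1  1
  c 0  0  1  1  1  1  1
LCS: 'b'
LCS length = 1

1


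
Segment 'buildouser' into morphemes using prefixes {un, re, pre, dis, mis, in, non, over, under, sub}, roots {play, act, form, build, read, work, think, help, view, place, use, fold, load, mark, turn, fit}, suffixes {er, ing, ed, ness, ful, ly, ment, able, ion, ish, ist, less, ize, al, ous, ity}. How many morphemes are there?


Segmenting 'buildouser' against the inventory:
  'build' -> root (morpheme 1)
  'ous' -> suffix (morpheme 2)
  'er' -> suffix (morpheme 3)
Total morphemes: 3

3


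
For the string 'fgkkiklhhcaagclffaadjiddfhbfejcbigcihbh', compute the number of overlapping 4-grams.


String 'fgkkiklhhcaagclffaadjiddfhbfejcbigcihbh' has length L = 39.
Number of overlapping n-grams = L - n + 1
Substituting: 39 - 4 + 1 = 36

36


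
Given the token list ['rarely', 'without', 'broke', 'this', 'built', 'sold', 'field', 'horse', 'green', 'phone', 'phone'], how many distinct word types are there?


Listing all tokens and tracking unique types:
  Token 1: 'rarely' -> NEW (unique so far: 1)
  Token 2: 'without' -> NEW (unique so far: 2)
  Token 3: 'broke' -> NEW (unique so far: 3)
  Token 4: 'this' -> NEW (unique so far: 4)
  Token 5: 'built' -> NEW (unique so far: 5)
  Token 6: 'sold' -> NEW (unique so far: 6)
  Token 7: 'field' -> NEW (unique so far: 7)
  Token 8: 'horse' -> NEW (unique so far: 8)
  Token 9: 'green' -> NEW (unique so far: 9)
  Token 10: 'phone' -> NEW (unique so far: 10)
  Token 11: 'phone' -> duplicate (unique so far: 10)
Unique types: ('broke', 'built', 'field', 'green', 'horse', 'phone', 'rarely', 'sold', 'this', 'without')
Vocabulary size: 10

10


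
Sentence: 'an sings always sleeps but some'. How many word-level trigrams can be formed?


Word trigrams from [6] words:
  Trigram 1: (an sings always)
  Trigram 2: (sings always sleeps)
  Trigram 3: (always sleeps but)
  Trigram 4: (sleeps but some)
Total word trigrams: 6 - 2 = 4

4


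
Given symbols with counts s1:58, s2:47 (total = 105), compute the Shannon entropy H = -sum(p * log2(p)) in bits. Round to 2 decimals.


Computing entropy H = -sum(p_i * log2(p_i)):
  s1: p = 58/105 = 0.5524, -p*log2(p) = 0.4730
  s2: p = 47/105 = 0.4476, -p*log2(p) = 0.5191
H = sum of terms = 0.9921
Rounded to 2 decimals: 0.99

0.99


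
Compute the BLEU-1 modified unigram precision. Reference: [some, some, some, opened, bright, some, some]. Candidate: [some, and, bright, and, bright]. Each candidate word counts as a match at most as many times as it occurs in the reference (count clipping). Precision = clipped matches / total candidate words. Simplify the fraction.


Reference word counts: {'bright': 1, 'opened': 1, 'some': 5}
Checking each candidate word (with clipping):
  'some' -> in reference (ref count 5, used 1/5) -> match (matches: 1)
  'and' -> not in reference -> no match (matches: 1)
  'bright' -> in reference (ref count 1, used 1/1) -> match (matches: 2)
  'and' -> not in reference -> no match (matches: 2)
  'bright' -> ref count 1 already used up (1/1) -> clipped, no match (matches: 2)
Clipped matches: 2, Candidate length: 5
Precision = 2/5

2/5


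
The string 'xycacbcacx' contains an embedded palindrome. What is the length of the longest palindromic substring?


Scanning 'xycacbcacx' for palindromic substrings.
Substring at positions 2-8: 'cacbcac'.
Check: reverse('cacbcac') = 'cacbcac' -> palindrome confirmed.
Neighbouring characters ('y' / 'x') break symmetry, so it cannot extend further.
No longer palindromic substring exists; longest length = 7

7
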